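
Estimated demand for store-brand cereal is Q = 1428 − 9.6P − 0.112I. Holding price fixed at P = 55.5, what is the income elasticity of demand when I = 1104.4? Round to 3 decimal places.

At P = 55.5, I = 1104.4: Q = 771.507.
Holding P constant, ∂Q/∂I = −0.112.
η_I = (∂Q/∂I)·(I/Q) = -0.112 × (1104.4/771.507) = -0.160.

-0.160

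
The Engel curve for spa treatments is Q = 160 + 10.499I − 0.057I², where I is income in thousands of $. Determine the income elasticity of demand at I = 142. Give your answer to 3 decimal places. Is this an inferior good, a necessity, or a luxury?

-1.611 (inferior good)

At I = 142: Q = 501.5100.
dQ/dI = 10.499 − 0.114I = -5.68900.
η = (dQ/dI)·(I/Q) = -5.68900 × (142/501.5100) = -1.611.
η < 0 ⇒ inferior good.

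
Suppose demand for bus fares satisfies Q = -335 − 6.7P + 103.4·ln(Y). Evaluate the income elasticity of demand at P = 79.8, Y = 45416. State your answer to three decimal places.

0.432

At P = 79.8, Y = 45416: Q = 239.162.
Holding P constant, ∂Q/∂Y = 103.4/Y = 0.00227673.
η_Y = (∂Q/∂Y)·(Y/Q) = 0.00227673 × (45416/239.162) = 0.432.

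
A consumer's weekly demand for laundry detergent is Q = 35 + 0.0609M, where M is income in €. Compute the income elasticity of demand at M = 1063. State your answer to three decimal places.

0.649

At M = 1063: Q = 99.737.
dQ/dM = 0.0609.
η = (dQ/dM)·(M/Q) = 0.0609 × (1063/99.737) = 0.649.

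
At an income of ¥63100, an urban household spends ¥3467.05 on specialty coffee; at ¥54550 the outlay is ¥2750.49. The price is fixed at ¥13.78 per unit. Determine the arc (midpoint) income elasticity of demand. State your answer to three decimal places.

1.586

With a constant price, Q₁ = 3467.05/13.78 = 251.600 and Q₂ = 2750.49/13.78 = 199.600 (equivalently, work directly with expenditure since P cancels).
Midpoint %ΔQ = (2750.49 − 3467.05)/3108.77 = -0.23050; midpoint %ΔI = (54550 − 63100)/58825 = -0.14535.
η = -0.23050 / -0.14535 = 1.586.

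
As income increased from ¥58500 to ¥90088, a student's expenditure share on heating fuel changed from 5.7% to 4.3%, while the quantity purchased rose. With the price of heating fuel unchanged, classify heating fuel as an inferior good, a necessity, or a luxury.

necessity

Quantity rises but the budget share falls as income rises, so 0 < η < 1.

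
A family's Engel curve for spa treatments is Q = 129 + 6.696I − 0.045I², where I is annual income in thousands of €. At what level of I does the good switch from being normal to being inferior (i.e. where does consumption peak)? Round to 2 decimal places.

74.40

dQ/dI = 6.696 − 0.09I.
The good is inferior where dQ/dI < 0. Setting dQ/dI = 0 gives I = 6.696 / 0.09 = 74.40.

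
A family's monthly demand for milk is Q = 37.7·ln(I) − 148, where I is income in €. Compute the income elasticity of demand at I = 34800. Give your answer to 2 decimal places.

0.15

At I = 34800: Q = 246.243.
dQ/dI = 37.7/I = 0.00108333 at this income.
η = (dQ/dI)·(I/Q) = 0.00108333 × (34800/246.243) = 0.15.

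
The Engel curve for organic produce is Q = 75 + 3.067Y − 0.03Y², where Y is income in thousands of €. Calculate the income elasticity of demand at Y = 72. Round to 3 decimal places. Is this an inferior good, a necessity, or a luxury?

-0.643 (inferior good)

At Y = 72: Q = 140.3040.
dQ/dY = 3.067 − 0.06Y = -1.25300.
η = (dQ/dY)·(Y/Q) = -1.25300 × (72/140.3040) = -0.643.
η < 0 ⇒ inferior good.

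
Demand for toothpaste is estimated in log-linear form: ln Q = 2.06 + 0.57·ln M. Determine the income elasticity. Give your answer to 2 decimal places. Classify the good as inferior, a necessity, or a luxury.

0.57 (necessity)

In a log-linear demand, the coefficient on ln M is the income elasticity.
So η = 0.57.
0 < η < 1 ⇒ necessity.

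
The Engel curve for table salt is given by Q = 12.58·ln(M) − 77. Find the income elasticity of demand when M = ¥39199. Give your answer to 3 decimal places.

At M = 39199: Q = 56.051.
dQ/dM = 12.58/M = 0.000320927 at this income.
η = (dQ/dM)·(M/Q) = 0.000320927 × (39199/56.051) = 0.224.

0.224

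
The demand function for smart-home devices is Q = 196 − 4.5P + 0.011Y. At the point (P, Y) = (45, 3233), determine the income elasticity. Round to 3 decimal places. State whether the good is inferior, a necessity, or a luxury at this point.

At P = 45, Y = 3233: Q = 29.063.
Holding P constant, ∂Q/∂Y = 0.011.
η_Y = (∂Q/∂Y)·(Y/Q) = 0.011 × (3233/29.063) = 1.224.
Since η > 1, this is a luxury.

1.224 (luxury)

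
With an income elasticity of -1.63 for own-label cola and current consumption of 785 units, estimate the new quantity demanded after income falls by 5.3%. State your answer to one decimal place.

852.8

%ΔQ ≈ η × %ΔI = -1.63 × (-5.3%) = 8.639%.
New Q ≈ 785 × (1 + 0.08639) = 852.8.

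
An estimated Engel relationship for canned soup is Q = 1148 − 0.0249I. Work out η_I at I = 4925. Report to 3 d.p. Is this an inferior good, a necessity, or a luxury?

At I = 4925: Q = 1025.368.
dQ/dI = −0.0249.
η = (dQ/dI)·(I/Q) = -0.0249 × (4925/1025.368) = -0.120.
Since η < 0, the good is an inferior good.

-0.120 (inferior good)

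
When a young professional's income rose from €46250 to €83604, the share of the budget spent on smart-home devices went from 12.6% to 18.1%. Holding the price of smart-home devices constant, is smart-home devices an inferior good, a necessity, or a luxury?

The budget share rises as income rises, so η > 1.

luxury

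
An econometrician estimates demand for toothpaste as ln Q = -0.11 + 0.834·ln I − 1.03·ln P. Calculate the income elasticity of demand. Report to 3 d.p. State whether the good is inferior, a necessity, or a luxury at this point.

In a log-linear demand, the coefficient on ln I is the income elasticity.
So η = 0.834.
0 < η < 1 ⇒ necessity.

0.834 (necessity)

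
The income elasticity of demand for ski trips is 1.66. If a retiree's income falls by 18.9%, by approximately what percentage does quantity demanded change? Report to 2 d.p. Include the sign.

-31.37%

%ΔQ ≈ η × %ΔI = 1.66 × (-18.9%) = -31.37%.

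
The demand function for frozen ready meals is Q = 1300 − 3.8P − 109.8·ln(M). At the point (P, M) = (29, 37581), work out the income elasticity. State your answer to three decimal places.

At P = 29, M = 37581: Q = 33.139.
Holding P constant, ∂Q/∂M = -109.8/M = -0.00292169.
η_M = (∂Q/∂M)·(M/Q) = -0.00292169 × (37581/33.139) = -3.313.

-3.313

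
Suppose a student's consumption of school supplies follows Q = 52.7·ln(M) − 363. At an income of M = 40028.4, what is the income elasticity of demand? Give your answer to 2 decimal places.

0.27

At M = 40028.4: Q = 195.480.
dQ/dM = 52.7/M = 0.00131657 at this income.
η = (dQ/dM)·(M/Q) = 0.00131657 × (40028.4/195.480) = 0.27.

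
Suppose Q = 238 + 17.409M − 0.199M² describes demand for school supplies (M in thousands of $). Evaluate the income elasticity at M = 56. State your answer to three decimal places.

-0.464

At M = 56: Q = 588.8400.
dQ/dM = 17.409 − 0.398M = -4.87900.
η = (dQ/dM)·(M/Q) = -4.87900 × (56/588.8400) = -0.464.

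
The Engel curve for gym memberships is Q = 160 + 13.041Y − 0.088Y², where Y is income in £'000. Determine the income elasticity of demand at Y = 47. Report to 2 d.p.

0.39

At Y = 47: Q = 578.5350.
dQ/dY = 13.041 − 0.176Y = 4.76900.
η = (dQ/dY)·(Y/Q) = 4.76900 × (47/578.5350) = 0.39.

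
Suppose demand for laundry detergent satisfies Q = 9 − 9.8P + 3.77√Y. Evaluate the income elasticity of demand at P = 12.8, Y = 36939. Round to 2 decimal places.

At P = 12.8, Y = 36939: Q = 608.136.
Holding P constant, ∂Q/∂Y = 3.77/(2√Y) = 0.00980774.
η_Y = (∂Q/∂Y)·(Y/Q) = 0.00980774 × (36939/608.136) = 0.60.

0.60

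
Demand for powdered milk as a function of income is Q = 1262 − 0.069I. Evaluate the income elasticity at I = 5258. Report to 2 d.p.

At I = 5258: Q = 899.198.
dQ/dI = −0.069.
η = (dQ/dI)·(I/Q) = -0.069 × (5258/899.198) = -0.40.

-0.40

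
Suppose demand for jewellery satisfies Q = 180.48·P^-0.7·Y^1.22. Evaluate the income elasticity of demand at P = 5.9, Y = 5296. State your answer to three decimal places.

For a multiplicative demand Q = A·P^α·Y^β, the income elasticity is β everywhere.
Here β = 1.22, so η = 1.220.

1.220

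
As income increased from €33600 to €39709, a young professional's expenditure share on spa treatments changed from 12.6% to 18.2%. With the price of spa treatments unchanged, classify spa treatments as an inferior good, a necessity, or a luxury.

The budget share rises as income rises, so η > 1.

luxury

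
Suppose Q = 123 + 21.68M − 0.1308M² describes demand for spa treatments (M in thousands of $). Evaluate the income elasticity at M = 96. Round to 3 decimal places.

-0.330

At M = 96: Q = 998.8272.
dQ/dM = 21.68 − 0.2616M = -3.43360.
η = (dQ/dM)·(M/Q) = -3.43360 × (96/998.8272) = -0.330.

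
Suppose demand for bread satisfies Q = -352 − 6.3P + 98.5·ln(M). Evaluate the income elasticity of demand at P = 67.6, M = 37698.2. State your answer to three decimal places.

0.379

At P = 67.6, M = 37698.2: Q = 260.051.
Holding P constant, ∂Q/∂M = 98.5/M = 0.00261286.
η_M = (∂Q/∂M)·(M/Q) = 0.00261286 × (37698.2/260.051) = 0.379.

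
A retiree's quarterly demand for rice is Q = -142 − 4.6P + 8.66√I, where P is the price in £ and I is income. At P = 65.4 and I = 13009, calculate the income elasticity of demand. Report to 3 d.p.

At P = 65.4, I = 13009: Q = 544.894.
Holding P constant, ∂Q/∂I = 8.66/(2√I) = 0.0379635.
η_I = (∂Q/∂I)·(I/Q) = 0.0379635 × (13009/544.894) = 0.906.

0.906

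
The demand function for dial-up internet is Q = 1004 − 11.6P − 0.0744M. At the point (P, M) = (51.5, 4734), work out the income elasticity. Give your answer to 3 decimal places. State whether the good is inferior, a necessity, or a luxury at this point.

-6.476 (inferior good)

At P = 51.5, M = 4734: Q = 54.390.
Holding P constant, ∂Q/∂M = −0.0744.
η_M = (∂Q/∂M)·(M/Q) = -0.0744 × (4734/54.390) = -6.476.
Since η < 0, this is an inferior good.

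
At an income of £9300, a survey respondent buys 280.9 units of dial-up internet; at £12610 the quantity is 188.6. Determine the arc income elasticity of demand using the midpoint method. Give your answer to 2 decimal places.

ΔQ = 188.6 − 280.9 = -92.3; midpoint Q̄ = (280.9 + 188.6)/2 = 234.75.
ΔI = 12610 − 9300 = 3310; midpoint Ī = (9300 + 12610)/2 = 10955.
η = (ΔQ/Q̄) ÷ (ΔI/Ī) = (-92.3/234.75) ÷ (3310/10955) = -1.30.

-1.30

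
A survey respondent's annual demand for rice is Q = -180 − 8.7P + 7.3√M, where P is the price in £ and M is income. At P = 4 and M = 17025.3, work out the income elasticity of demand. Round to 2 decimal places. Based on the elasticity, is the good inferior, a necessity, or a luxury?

0.65 (necessity)

At P = 4, M = 17025.3: Q = 737.712.
Holding P constant, ∂Q/∂M = 7.3/(2√M) = 0.0279734.
η_M = (∂Q/∂M)·(M/Q) = 0.0279734 × (17025.3/737.712) = 0.65.
Since 0 < η < 1, this is a necessity.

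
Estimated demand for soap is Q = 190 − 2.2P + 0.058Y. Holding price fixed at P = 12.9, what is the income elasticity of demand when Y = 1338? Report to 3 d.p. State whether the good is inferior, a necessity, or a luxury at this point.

0.324 (necessity)

At P = 12.9, Y = 1338: Q = 239.224.
Holding P constant, ∂Q/∂Y = 0.058.
η_Y = (∂Q/∂Y)·(Y/Q) = 0.058 × (1338/239.224) = 0.324.
Since 0 < η < 1, this is a necessity.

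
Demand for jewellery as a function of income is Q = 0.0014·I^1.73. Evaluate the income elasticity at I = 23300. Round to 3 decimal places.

For Q = A·I^β the income elasticity is constant and equal to β.
Here β = 1.73, so η = 1.730.

1.730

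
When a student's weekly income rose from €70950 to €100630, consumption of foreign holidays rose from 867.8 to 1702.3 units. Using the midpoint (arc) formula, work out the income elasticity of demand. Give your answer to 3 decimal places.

1.877

ΔQ = 1702.3 − 867.8 = 834.5; midpoint Q̄ = (867.8 + 1702.3)/2 = 1285.05.
ΔI = 100630 − 70950 = 29680; midpoint Ī = (70950 + 100630)/2 = 85790.
η = (ΔQ/Q̄) ÷ (ΔI/Ī) = (834.5/1285.05) ÷ (29680/85790) = 1.877.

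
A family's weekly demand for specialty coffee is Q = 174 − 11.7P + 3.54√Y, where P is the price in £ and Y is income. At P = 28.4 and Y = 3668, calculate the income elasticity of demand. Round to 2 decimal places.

At P = 28.4, Y = 3668: Q = 56.117.
Holding P constant, ∂Q/∂Y = 3.54/(2√Y) = 0.0292253.
η_Y = (∂Q/∂Y)·(Y/Q) = 0.0292253 × (3668/56.117) = 1.91.

1.91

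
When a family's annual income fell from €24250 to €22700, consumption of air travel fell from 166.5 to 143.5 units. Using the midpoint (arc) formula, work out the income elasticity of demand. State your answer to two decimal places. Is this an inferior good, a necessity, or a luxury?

2.25 (luxury)

ΔQ = 143.5 − 166.5 = -23; midpoint Q̄ = (166.5 + 143.5)/2 = 155.
ΔI = 22700 − 24250 = -1550; midpoint Ī = (24250 + 22700)/2 = 23475.
η = (ΔQ/Q̄) ÷ (ΔI/Ī) = (-23/155) ÷ (-1550/23475) = 2.25.
η > 1 ⇒ luxury.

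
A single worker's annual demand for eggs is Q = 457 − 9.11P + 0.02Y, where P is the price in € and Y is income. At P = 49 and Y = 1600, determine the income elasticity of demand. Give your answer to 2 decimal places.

0.75

At P = 49, Y = 1600: Q = 42.610.
Holding P constant, ∂Q/∂Y = 0.02.
η_Y = (∂Q/∂Y)·(Y/Q) = 0.02 × (1600/42.610) = 0.75.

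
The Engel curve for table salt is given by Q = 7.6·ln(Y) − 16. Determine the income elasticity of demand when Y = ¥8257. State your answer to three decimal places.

At Y = 8257: Q = 52.543.
dQ/dY = 7.6/Y = 0.000920431 at this income.
η = (dQ/dY)·(Y/Q) = 0.000920431 × (8257/52.543) = 0.145.

0.145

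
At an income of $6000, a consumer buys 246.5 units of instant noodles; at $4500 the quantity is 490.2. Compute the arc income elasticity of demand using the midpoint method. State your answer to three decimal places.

ΔQ = 490.2 − 246.5 = 243.7; midpoint Q̄ = (246.5 + 490.2)/2 = 368.35.
ΔI = 4500 − 6000 = -1500; midpoint Ī = (6000 + 4500)/2 = 5250.
η = (ΔQ/Q̄) ÷ (ΔI/Ī) = (243.7/368.35) ÷ (-1500/5250) = -2.316.

-2.316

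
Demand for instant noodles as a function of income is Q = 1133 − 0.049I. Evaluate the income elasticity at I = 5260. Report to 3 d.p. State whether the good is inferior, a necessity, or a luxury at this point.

At I = 5260: Q = 875.260.
dQ/dI = −0.049.
η = (dQ/dI)·(I/Q) = -0.049 × (5260/875.260) = -0.294.
Since η < 0, the good is an inferior good.

-0.294 (inferior good)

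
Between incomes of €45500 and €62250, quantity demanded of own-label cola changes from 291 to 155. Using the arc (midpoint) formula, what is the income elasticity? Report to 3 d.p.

ΔQ = 155 − 291 = -136; midpoint Q̄ = (291 + 155)/2 = 223.
ΔI = 62250 − 45500 = 16750; midpoint Ī = (45500 + 62250)/2 = 53875.
η = (ΔQ/Q̄) ÷ (ΔI/Ī) = (-136/223) ÷ (16750/53875) = -1.962.

-1.962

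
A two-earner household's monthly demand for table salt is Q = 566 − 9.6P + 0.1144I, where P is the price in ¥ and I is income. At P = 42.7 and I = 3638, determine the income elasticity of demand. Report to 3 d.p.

At P = 42.7, I = 3638: Q = 572.267.
Holding P constant, ∂Q/∂I = 0.1144.
η_I = (∂Q/∂I)·(I/Q) = 0.1144 × (3638/572.267) = 0.727.

0.727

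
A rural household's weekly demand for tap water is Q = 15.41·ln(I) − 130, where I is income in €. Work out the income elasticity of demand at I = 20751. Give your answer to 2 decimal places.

At I = 20751: Q = 23.181.
dQ/dI = 15.41/I = 0.000742615 at this income.
η = (dQ/dI)·(I/Q) = 0.000742615 × (20751/23.181) = 0.66.

0.66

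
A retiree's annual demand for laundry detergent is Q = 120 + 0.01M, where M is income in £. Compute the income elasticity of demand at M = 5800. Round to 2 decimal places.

At M = 5800: Q = 178.000.
dQ/dM = 0.01.
η = (dQ/dM)·(M/Q) = 0.01 × (5800/178.000) = 0.33.

0.33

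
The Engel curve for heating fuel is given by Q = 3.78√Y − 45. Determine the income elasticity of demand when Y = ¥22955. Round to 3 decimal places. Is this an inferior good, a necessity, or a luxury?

At Y = 22955: Q = 527.704.
dQ/dY = 3.78/(2√Y) = 0.0124745 at this income.
η = (dQ/dY)·(Y/Q) = 0.0124745 × (22955/527.704) = 0.543.
Since 0 < η < 1, the good is a necessity.

0.543 (necessity)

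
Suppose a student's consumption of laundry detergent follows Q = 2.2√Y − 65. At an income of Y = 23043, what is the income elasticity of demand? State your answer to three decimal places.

At Y = 23043: Q = 268.958.
dQ/dY = 2.2/(2√Y) = 0.00724641 at this income.
η = (dQ/dY)·(Y/Q) = 0.00724641 × (23043/268.958) = 0.621.

0.621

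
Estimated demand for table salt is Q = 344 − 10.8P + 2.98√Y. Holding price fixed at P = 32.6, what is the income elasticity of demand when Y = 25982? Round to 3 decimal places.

0.509

At P = 32.6, Y = 25982: Q = 472.264.
Holding P constant, ∂Q/∂Y = 2.98/(2√Y) = 0.00924379.
η_Y = (∂Q/∂Y)·(Y/Q) = 0.00924379 × (25982/472.264) = 0.509.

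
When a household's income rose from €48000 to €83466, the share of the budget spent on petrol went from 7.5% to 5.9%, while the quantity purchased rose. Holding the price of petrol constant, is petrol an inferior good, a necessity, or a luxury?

necessity

Quantity rises but the budget share falls as income rises, so 0 < η < 1.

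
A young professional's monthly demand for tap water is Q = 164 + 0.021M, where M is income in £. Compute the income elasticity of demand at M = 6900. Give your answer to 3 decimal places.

At M = 6900: Q = 308.900.
dQ/dM = 0.021.
η = (dQ/dM)·(M/Q) = 0.021 × (6900/308.900) = 0.469.

0.469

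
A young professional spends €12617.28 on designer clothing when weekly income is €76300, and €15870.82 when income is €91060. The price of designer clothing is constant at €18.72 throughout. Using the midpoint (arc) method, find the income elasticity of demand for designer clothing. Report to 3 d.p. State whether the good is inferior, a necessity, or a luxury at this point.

With a constant price, Q₁ = 12617.28/18.72 = 674.000 and Q₂ = 15870.82/18.72 = 847.800 (equivalently, work directly with expenditure since P cancels).
Midpoint %ΔQ = (15870.82 − 12617.28)/14244.05 = 0.22841; midpoint %ΔI = (91060 − 76300)/83680 = 0.17639.
η = 0.22841 / 0.17639 = 1.295.
η > 1 ⇒ luxury.

1.295 (luxury)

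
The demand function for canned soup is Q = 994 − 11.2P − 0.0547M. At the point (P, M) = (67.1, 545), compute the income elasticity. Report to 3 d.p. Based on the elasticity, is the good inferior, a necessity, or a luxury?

At P = 67.1, M = 545: Q = 212.669.
Holding P constant, ∂Q/∂M = −0.0547.
η_M = (∂Q/∂M)·(M/Q) = -0.0547 × (545/212.669) = -0.140.
Since η < 0, this is an inferior good.

-0.140 (inferior good)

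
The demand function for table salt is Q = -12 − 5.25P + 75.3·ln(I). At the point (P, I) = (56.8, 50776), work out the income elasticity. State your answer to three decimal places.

0.149

At P = 56.8, I = 50776: Q = 505.689.
Holding P constant, ∂Q/∂I = 75.3/I = 0.00148298.
η_I = (∂Q/∂I)·(I/Q) = 0.00148298 × (50776/505.689) = 0.149.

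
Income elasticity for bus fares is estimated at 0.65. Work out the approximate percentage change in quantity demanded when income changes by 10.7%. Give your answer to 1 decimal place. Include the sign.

%ΔQ ≈ η × %ΔI = 0.65 × 10.7% = 7.0%.

7.0%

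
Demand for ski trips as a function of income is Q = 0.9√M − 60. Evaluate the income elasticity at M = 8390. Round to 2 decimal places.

At M = 8390: Q = 22.437.
dQ/dM = 0.9/(2√M) = 0.00491283 at this income.
η = (dQ/dM)·(M/Q) = 0.00491283 × (8390/22.437) = 1.84.

1.84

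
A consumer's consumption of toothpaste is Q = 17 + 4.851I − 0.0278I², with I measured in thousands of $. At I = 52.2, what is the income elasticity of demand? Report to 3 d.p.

0.523

At I = 52.2: Q = 194.4716.
dQ/dI = 4.851 − 0.0556I = 1.94868.
η = (dQ/dI)·(I/Q) = 1.94868 × (52.2/194.4716) = 0.523.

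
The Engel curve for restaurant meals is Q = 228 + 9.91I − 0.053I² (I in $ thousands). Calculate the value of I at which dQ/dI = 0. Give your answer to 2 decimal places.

dQ/dI = 9.91 − 0.106I.
The good is inferior where dQ/dI < 0. Setting dQ/dI = 0 gives I = 9.91 / 0.106 = 93.49.

93.49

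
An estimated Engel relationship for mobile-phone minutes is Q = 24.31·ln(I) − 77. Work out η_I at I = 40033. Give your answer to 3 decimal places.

0.135

At I = 40033: Q = 180.624.
dQ/dI = 24.31/I = 0.000607249 at this income.
η = (dQ/dI)·(I/Q) = 0.000607249 × (40033/180.624) = 0.135.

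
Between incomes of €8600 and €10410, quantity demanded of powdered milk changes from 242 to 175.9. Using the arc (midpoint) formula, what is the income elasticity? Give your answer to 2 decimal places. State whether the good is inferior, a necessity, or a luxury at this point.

-1.66 (inferior good)

ΔQ = 175.9 − 242 = -66.1; midpoint Q̄ = (242 + 175.9)/2 = 208.95.
ΔI = 10410 − 8600 = 1810; midpoint Ī = (8600 + 10410)/2 = 9505.
η = (ΔQ/Q̄) ÷ (ΔI/Ī) = (-66.1/208.95) ÷ (1810/9505) = -1.66.
η < 0 ⇒ inferior good.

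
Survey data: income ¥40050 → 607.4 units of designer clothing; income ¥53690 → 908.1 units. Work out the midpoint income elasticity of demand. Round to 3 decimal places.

ΔQ = 908.1 − 607.4 = 300.7; midpoint Q̄ = (607.4 + 908.1)/2 = 757.75.
ΔI = 53690 − 40050 = 13640; midpoint Ī = (40050 + 53690)/2 = 46870.
η = (ΔQ/Q̄) ÷ (ΔI/Ī) = (300.7/757.75) ÷ (13640/46870) = 1.364.

1.364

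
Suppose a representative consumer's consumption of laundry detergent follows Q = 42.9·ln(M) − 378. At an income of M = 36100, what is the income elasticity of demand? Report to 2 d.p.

0.59

At M = 36100: Q = 72.195.
dQ/dM = 42.9/M = 0.00118837 at this income.
η = (dQ/dM)·(M/Q) = 0.00118837 × (36100/72.195) = 0.59.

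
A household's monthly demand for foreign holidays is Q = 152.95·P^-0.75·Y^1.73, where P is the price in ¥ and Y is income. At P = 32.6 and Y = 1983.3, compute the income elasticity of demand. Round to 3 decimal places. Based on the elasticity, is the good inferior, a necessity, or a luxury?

1.730 (luxury)

For a multiplicative demand Q = A·P^α·Y^β, the income elasticity is β everywhere.
Here β = 1.73, so η = 1.730.
Since η > 1, this is a luxury.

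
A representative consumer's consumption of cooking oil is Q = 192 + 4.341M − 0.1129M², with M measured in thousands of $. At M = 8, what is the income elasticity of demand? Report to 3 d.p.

At M = 8: Q = 219.5024.
dQ/dM = 4.341 − 0.2258M = 2.53460.
η = (dQ/dM)·(M/Q) = 2.53460 × (8/219.5024) = 0.092.

0.092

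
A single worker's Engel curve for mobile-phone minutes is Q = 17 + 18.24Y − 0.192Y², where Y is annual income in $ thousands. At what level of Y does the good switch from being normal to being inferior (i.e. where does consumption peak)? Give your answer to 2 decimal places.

dQ/dY = 18.24 − 0.384Y.
The good is inferior where dQ/dY < 0. Setting dQ/dY = 0 gives Y = 18.24 / 0.384 = 47.50.

47.50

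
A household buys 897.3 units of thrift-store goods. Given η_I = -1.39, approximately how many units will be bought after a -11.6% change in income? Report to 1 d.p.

1042.0

%ΔQ ≈ η × %ΔI = -1.39 × (-11.6%) = 16.124%.
New Q ≈ 897.3 × (1 + 0.16124) = 1042.0.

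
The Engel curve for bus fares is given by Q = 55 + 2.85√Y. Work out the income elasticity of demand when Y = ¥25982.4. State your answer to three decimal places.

0.447

At Y = 25982.4: Q = 514.393.
dQ/dY = 2.85/(2√Y) = 0.00884047 at this income.
η = (dQ/dY)·(Y/Q) = 0.00884047 × (25982.4/514.393) = 0.447.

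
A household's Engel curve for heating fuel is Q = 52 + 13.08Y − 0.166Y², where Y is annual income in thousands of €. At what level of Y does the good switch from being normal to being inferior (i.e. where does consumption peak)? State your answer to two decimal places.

dQ/dY = 13.08 − 0.332Y.
The good is inferior where dQ/dY < 0. Setting dQ/dY = 0 gives Y = 13.08 / 0.332 = 39.40.

39.40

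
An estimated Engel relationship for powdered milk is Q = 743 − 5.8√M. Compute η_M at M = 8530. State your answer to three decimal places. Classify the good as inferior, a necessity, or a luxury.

-1.292 (inferior good)

At M = 8530: Q = 207.324.
dQ/dM = -5.8/(2√M) = -0.0313996 at this income.
η = (dQ/dM)·(M/Q) = -0.0313996 × (8530/207.324) = -1.292.
Since η < 0, the good is an inferior good.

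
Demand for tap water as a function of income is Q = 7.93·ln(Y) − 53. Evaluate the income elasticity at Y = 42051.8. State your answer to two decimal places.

0.25

At Y = 42051.8: Q = 31.428.
dQ/dY = 7.93/Y = 0.000188577 at this income.
η = (dQ/dY)·(Y/Q) = 0.000188577 × (42051.8/31.428) = 0.25.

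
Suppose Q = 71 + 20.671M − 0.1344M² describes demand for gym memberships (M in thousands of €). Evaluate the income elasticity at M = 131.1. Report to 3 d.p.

At M = 131.1: Q = 471.0071.
dQ/dM = 20.671 − 0.2688M = -14.56868.
η = (dQ/dM)·(M/Q) = -14.56868 × (131.1/471.0071) = -4.055.

-4.055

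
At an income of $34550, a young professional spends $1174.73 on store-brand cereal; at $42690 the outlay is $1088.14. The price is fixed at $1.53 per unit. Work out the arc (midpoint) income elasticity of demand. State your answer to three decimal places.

-0.363

With a constant price, Q₁ = 1174.73/1.53 = 767.797 and Q₂ = 1088.14/1.53 = 711.203 (equivalently, work directly with expenditure since P cancels).
Midpoint %ΔQ = (1088.14 − 1174.73)/1131.44 = -0.07653; midpoint %ΔI = (42690 − 34550)/38620 = 0.21077.
η = -0.07653 / 0.21077 = -0.363.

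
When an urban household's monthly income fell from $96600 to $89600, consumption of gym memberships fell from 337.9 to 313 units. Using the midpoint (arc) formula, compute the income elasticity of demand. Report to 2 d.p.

1.02

ΔQ = 313 − 337.9 = -24.9; midpoint Q̄ = (337.9 + 313)/2 = 325.45.
ΔI = 89600 − 96600 = -7000; midpoint Ī = (96600 + 89600)/2 = 93100.
η = (ΔQ/Q̄) ÷ (ΔI/Ī) = (-24.9/325.45) ÷ (-7000/93100) = 1.02.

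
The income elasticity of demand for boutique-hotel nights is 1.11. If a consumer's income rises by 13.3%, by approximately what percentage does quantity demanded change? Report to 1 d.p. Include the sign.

14.8%

%ΔQ ≈ η × %ΔI = 1.11 × 13.3% = 14.8%.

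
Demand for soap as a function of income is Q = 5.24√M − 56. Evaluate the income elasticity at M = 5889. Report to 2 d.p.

At M = 5889: Q = 346.117.
dQ/dM = 5.24/(2√M) = 0.0341413 at this income.
η = (dQ/dM)·(M/Q) = 0.0341413 × (5889/346.117) = 0.58.

0.58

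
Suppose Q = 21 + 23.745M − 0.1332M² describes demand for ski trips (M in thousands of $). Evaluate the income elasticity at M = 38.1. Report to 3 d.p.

0.707

At M = 38.1: Q = 732.3300.
dQ/dM = 23.745 − 0.2664M = 13.59516.
η = (dQ/dM)·(M/Q) = 13.59516 × (38.1/732.3300) = 0.707.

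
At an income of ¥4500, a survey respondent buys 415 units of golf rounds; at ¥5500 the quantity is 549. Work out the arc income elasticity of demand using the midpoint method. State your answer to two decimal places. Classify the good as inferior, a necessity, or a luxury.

ΔQ = 549 − 415 = 134; midpoint Q̄ = (415 + 549)/2 = 482.
ΔI = 5500 − 4500 = 1000; midpoint Ī = (4500 + 5500)/2 = 5000.
η = (ΔQ/Q̄) ÷ (ΔI/Ī) = (134/482) ÷ (1000/5000) = 1.39.
η > 1 ⇒ luxury.

1.39 (luxury)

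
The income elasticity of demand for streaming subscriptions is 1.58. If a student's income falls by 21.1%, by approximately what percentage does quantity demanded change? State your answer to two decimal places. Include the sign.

-33.34%

%ΔQ ≈ η × %ΔI = 1.58 × (-21.1%) = -33.34%.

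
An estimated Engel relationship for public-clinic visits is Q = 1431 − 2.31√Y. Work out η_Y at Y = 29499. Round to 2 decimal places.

-0.19

At Y = 29499: Q = 1034.251.
dQ/dY = -2.31/(2√Y) = -0.00672478 at this income.
η = (dQ/dY)·(Y/Q) = -0.00672478 × (29499/1034.251) = -0.19.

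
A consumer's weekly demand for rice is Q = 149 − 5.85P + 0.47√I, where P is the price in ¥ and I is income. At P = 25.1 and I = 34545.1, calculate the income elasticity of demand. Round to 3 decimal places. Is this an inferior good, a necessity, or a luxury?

At P = 25.1, I = 34545.1: Q = 89.521.
Holding P constant, ∂Q/∂I = 0.47/(2√I) = 0.00126437.
η_I = (∂Q/∂I)·(I/Q) = 0.00126437 × (34545.1/89.521) = 0.488.
Since 0 < η < 1, this is a necessity.

0.488 (necessity)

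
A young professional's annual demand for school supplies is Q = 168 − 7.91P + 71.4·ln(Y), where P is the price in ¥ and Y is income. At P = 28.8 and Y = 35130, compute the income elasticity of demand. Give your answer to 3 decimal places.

At P = 28.8, Y = 35130: Q = 687.522.
Holding P constant, ∂Q/∂Y = 71.4/Y = 0.00203245.
η_Y = (∂Q/∂Y)·(Y/Q) = 0.00203245 × (35130/687.522) = 0.104.

0.104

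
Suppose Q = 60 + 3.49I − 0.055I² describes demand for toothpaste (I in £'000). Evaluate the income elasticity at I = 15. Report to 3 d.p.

0.276

At I = 15: Q = 99.9750.
dQ/dI = 3.49 − 0.11I = 1.84000.
η = (dQ/dI)·(I/Q) = 1.84000 × (15/99.9750) = 0.276.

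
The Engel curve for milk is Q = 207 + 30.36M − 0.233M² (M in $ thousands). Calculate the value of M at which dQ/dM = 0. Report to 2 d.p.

dQ/dM = 30.36 − 0.466M.
The good is inferior where dQ/dM < 0. Setting dQ/dM = 0 gives M = 30.36 / 0.466 = 65.15.

65.15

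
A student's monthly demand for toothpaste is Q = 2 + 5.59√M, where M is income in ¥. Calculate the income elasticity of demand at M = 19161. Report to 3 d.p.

0.499

At M = 19161: Q = 775.786.
dQ/dM = 5.59/(2√M) = 0.0201917 at this income.
η = (dQ/dM)·(M/Q) = 0.0201917 × (19161/775.786) = 0.499.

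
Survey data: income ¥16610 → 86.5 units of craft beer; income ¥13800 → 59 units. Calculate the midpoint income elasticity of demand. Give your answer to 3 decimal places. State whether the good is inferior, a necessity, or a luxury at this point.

2.045 (luxury)

ΔQ = 59 − 86.5 = -27.5; midpoint Q̄ = (86.5 + 59)/2 = 72.75.
ΔI = 13800 − 16610 = -2810; midpoint Ī = (16610 + 13800)/2 = 15205.
η = (ΔQ/Q̄) ÷ (ΔI/Ī) = (-27.5/72.75) ÷ (-2810/15205) = 2.045.
η > 1 ⇒ luxury.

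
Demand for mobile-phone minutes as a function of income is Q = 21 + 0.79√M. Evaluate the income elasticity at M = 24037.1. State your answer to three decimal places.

0.427

At M = 24037.1: Q = 143.481.
dQ/dM = 0.79/(2√M) = 0.00254775 at this income.
η = (dQ/dM)·(M/Q) = 0.00254775 × (24037.1/143.481) = 0.427.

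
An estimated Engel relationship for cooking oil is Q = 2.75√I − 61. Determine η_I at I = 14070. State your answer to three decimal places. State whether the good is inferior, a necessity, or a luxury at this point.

0.615 (necessity)

At I = 14070: Q = 265.197.
dQ/dI = 2.75/(2√I) = 0.0115919 at this income.
η = (dQ/dI)·(I/Q) = 0.0115919 × (14070/265.197) = 0.615.
Since 0 < η < 1, the good is a necessity.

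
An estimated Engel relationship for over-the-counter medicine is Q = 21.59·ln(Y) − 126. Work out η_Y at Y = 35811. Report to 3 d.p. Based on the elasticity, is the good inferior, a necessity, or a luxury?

0.215 (necessity)

At Y = 35811: Q = 100.393.
dQ/dY = 21.59/Y = 0.000602887 at this income.
η = (dQ/dY)·(Y/Q) = 0.000602887 × (35811/100.393) = 0.215.
Since 0 < η < 1, the good is a necessity.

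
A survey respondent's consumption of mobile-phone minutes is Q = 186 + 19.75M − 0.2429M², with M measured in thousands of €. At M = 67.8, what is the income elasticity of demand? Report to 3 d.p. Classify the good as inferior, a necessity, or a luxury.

At M = 67.8: Q = 408.4776.
dQ/dM = 19.75 − 0.4858M = -13.18724.
η = (dQ/dM)·(M/Q) = -13.18724 × (67.8/408.4776) = -2.189.
η < 0 ⇒ inferior good.

-2.189 (inferior good)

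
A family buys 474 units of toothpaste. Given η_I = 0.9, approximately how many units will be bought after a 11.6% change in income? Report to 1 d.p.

%ΔQ ≈ η × %ΔI = 0.9 × 11.6% = 10.44%.
New Q ≈ 474 × (1 + 0.1044) = 523.5.

523.5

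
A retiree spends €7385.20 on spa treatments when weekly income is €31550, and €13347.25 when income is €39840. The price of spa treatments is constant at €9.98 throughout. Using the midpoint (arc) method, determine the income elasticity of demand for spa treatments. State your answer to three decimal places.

With a constant price, Q₁ = 7385.20/9.98 = 740.000 and Q₂ = 13347.25/9.98 = 1337.400 (equivalently, work directly with expenditure since P cancels).
Midpoint %ΔQ = (13347.25 − 7385.20)/10366.23 = 0.57514; midpoint %ΔI = (39840 − 31550)/35695 = 0.23225.
η = 0.57514 / 0.23225 = 2.476.

2.476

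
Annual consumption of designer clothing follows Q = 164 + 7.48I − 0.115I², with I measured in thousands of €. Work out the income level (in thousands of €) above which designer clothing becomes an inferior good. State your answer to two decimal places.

dQ/dI = 7.48 − 0.23I.
The good is inferior where dQ/dI < 0. Setting dQ/dI = 0 gives I = 7.48 / 0.23 = 32.52.

32.52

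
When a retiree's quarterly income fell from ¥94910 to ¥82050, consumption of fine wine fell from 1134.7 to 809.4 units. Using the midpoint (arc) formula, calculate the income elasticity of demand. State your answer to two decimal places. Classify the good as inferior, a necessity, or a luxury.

2.30 (luxury)

ΔQ = 809.4 − 1134.7 = -325.3; midpoint Q̄ = (1134.7 + 809.4)/2 = 972.05.
ΔI = 82050 − 94910 = -12860; midpoint Ī = (94910 + 82050)/2 = 88480.
η = (ΔQ/Q̄) ÷ (ΔI/Ī) = (-325.3/972.05) ÷ (-12860/88480) = 2.30.
η > 1 ⇒ luxury.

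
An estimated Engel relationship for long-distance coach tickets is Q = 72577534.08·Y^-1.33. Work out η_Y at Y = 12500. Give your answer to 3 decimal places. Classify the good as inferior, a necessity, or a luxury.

-1.330 (inferior good)

For Q = A·Y^β the income elasticity is constant and equal to β.
Here β = -1.33, so η = -1.330.
Since η < 0, the good is an inferior good.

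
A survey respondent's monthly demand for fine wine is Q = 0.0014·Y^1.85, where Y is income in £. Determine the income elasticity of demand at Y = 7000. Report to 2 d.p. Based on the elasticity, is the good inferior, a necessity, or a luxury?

1.85 (luxury)

For Q = A·Y^β the income elasticity is constant and equal to β.
Here β = 1.85, so η = 1.85.
Since η > 1, the good is a luxury.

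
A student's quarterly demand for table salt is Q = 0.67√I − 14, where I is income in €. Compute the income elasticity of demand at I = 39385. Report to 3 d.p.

At I = 39385: Q = 118.966.
dQ/dI = 0.67/(2√I) = 0.00168803 at this income.
η = (dQ/dI)·(I/Q) = 0.00168803 × (39385/118.966) = 0.559.

0.559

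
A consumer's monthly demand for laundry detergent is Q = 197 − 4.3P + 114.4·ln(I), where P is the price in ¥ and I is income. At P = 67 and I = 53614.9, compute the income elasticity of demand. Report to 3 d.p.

0.099

At P = 67, I = 53614.9: Q = 1154.668.
Holding P constant, ∂Q/∂I = 114.4/I = 0.00213374.
η_I = (∂Q/∂I)·(I/Q) = 0.00213374 × (53614.9/1154.668) = 0.099.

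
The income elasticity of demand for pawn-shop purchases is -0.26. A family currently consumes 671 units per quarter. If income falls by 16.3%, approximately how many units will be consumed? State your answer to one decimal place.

%ΔQ ≈ η × %ΔI = -0.26 × (-16.3%) = 4.238%.
New Q ≈ 671 × (1 + 0.04238) = 699.4.

699.4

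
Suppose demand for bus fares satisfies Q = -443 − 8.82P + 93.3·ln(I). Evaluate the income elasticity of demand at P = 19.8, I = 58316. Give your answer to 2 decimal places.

0.23

At P = 19.8, I = 58316: Q = 406.204.
Holding P constant, ∂Q/∂I = 93.3/I = 0.0015999.
η_I = (∂Q/∂I)·(I/Q) = 0.0015999 × (58316/406.204) = 0.23.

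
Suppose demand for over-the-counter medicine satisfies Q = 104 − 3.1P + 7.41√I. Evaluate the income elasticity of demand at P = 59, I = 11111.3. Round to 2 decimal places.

At P = 59, I = 11111.3: Q = 702.189.
Holding P constant, ∂Q/∂I = 7.41/(2√I) = 0.0351484.
η_I = (∂Q/∂I)·(I/Q) = 0.0351484 × (11111.3/702.189) = 0.56.

0.56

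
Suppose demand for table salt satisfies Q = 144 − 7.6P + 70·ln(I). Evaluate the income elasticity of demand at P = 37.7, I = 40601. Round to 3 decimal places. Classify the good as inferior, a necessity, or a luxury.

0.117 (necessity)

At P = 37.7, I = 40601: Q = 600.288.
Holding P constant, ∂Q/∂I = 70/I = 0.0017241.
η_I = (∂Q/∂I)·(I/Q) = 0.0017241 × (40601/600.288) = 0.117.
Since 0 < η < 1, this is a necessity.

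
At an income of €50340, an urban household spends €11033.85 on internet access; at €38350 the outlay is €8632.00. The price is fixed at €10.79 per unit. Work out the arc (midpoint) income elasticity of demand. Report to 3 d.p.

With a constant price, Q₁ = 11033.85/10.79 = 1022.600 and Q₂ = 8632.00/10.79 = 800.000 (equivalently, work directly with expenditure since P cancels).
Midpoint %ΔQ = (8632.00 − 11033.85)/9832.92 = -0.24427; midpoint %ΔI = (38350 − 50340)/44345 = -0.27038.
η = -0.24427 / -0.27038 = 0.903.

0.903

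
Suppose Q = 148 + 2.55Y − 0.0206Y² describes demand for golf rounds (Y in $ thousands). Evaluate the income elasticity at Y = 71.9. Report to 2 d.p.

At Y = 71.9: Q = 224.8510.
dQ/dY = 2.55 − 0.0412Y = -0.41228.
η = (dQ/dY)·(Y/Q) = -0.41228 × (71.9/224.8510) = -0.13.

-0.13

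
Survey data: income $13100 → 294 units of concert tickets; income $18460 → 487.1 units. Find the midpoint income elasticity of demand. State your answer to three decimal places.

1.456

ΔQ = 487.1 − 294 = 193.1; midpoint Q̄ = (294 + 487.1)/2 = 390.55.
ΔI = 18460 − 13100 = 5360; midpoint Ī = (13100 + 18460)/2 = 15780.
η = (ΔQ/Q̄) ÷ (ΔI/Ī) = (193.1/390.55) ÷ (5360/15780) = 1.456.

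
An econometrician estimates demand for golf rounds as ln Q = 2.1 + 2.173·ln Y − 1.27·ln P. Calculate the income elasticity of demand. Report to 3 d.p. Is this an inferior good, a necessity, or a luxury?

2.173 (luxury)

In a log-linear demand, the coefficient on ln Y is the income elasticity.
So η = 2.173.
η > 1 ⇒ luxury.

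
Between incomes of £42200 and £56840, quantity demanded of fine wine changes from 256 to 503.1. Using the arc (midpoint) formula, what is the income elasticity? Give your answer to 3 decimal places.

ΔQ = 503.1 − 256 = 247.1; midpoint Q̄ = (256 + 503.1)/2 = 379.55.
ΔI = 56840 − 42200 = 14640; midpoint Ī = (42200 + 56840)/2 = 49520.
η = (ΔQ/Q̄) ÷ (ΔI/Ī) = (247.1/379.55) ÷ (14640/49520) = 2.202.

2.202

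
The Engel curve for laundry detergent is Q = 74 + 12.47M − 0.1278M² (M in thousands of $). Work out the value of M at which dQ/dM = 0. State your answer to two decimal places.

dQ/dM = 12.47 − 0.2556M.
The good is inferior where dQ/dM < 0. Setting dQ/dM = 0 gives M = 12.47 / 0.2556 = 48.79.

48.79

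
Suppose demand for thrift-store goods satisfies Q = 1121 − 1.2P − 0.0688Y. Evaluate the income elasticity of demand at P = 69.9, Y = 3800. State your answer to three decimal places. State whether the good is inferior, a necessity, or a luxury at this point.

At P = 69.9, Y = 3800: Q = 775.680.
Holding P constant, ∂Q/∂Y = −0.0688.
η_Y = (∂Q/∂Y)·(Y/Q) = -0.0688 × (3800/775.680) = -0.337.
Since η < 0, this is an inferior good.

-0.337 (inferior good)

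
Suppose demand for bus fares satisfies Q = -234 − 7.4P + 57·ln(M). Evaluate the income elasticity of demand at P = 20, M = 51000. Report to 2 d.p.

At P = 20, M = 51000: Q = 235.856.
Holding P constant, ∂Q/∂M = 57/M = 0.00111765.
η_M = (∂Q/∂M)·(M/Q) = 0.00111765 × (51000/235.856) = 0.24.

0.24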